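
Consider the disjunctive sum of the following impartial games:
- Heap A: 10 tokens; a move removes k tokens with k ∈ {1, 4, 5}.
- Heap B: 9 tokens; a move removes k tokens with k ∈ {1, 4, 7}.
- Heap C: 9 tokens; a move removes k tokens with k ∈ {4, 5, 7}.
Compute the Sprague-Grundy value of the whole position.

3

Build the Grundy sequence for heap A with g(k) = mex{g(k−s) : s ∈ {1, 4, 5}, s ≤ k}:
k:     0  1  2  3  4  5  6  7  8  9 10
g(k):  0  1  0  1  2  3  2  3  0  1  0
So g(10) = 0.
Grundy values for heap B (subtraction set {1, 4, 7}):
g(0) = mex{} = 0
g(1) = mex{0} = 1
g(2) = mex{1} = 0
g(3) = mex{0} = 1
g(4) = mex{0,1} = 2
g(5) = mex{1,2} = 0
g(6) = mex{0} = 1
g(7) = mex{0,1} = 2
g(8) = mex{1,2} = 0
g(9) = mex{0} = 1
So g(9) = 1.
Build the Grundy sequence for heap C with g(k) = mex{g(k−s) : s ∈ {4, 5, 7}, s ≤ k}:
k:     0  1  2  3  4  5  6  7  8  9
g(k):  0  0  0  0  1  1  1  1  2  2
So g(9) = 2.
The value of a disjunctive sum is the nim-sum of the parts.
Combined value = 0 ⊕ 1 ⊕ 2 = 3.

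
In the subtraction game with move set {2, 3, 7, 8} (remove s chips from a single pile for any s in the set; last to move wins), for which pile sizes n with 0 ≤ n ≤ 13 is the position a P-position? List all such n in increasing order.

0, 1, 5, 6, 10, 11

Build the Grundy sequence with g(k) = mex{g(k−s) : s ∈ {2, 3, 7, 8}, s ≤ k}:
k:     0  1  2  3  4  5  6  7  8  9 10 11 12 13
g(k):  0  0  1  1  2  0  0  1  1  2  0  0  1  1
The P-positions (g = 0) in 0..13 are 0, 1, 5, 6, 10, 11.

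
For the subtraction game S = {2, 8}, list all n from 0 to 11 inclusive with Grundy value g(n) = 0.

0, 1, 4, 5, 10, 11

Build the Grundy sequence with g(k) = mex{g(k−s) : s ∈ {2, 8}, s ≤ k}:
k:     0  1  2  3  4  5  6  7  8  9 10 11
g(k):  0  0  1  1  0  0  1  1  2  2  0  0
The P-positions (g = 0) in 0..11 are 0, 1, 4, 5, 10, 11.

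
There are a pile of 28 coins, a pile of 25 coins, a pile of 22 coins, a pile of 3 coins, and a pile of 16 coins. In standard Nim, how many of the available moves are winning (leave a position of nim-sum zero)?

Compute the nim-sum pairwise:
28 ^ 25 = 5
5 ^ 22 = 19
19 ^ 3 = 16
16 ^ 16 = 0
The nim-sum is already 0, so every move leaves a nonzero nim-sum — there are no winning moves.

0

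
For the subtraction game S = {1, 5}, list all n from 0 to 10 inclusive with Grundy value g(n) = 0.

0, 2, 4, 6, 8, 10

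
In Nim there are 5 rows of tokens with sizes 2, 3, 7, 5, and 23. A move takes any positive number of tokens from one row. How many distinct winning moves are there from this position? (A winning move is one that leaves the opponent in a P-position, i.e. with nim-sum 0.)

Nim-sum: 2 ^ 3 ^ 7 ^ 5 ^ 23 = 20.
The overall nim-sum is X = 20. A row of size p has a winning move iff p XOR X < p (reduce it to p XOR X).
  2: 2 XOR 20 = 22 ≥ 2 — no move.
  3: 3 XOR 20 = 23 ≥ 3 — no move.
  7: 7 XOR 20 = 19 ≥ 7 — no move.
  5: 5 XOR 20 = 17 ≥ 5 — no move.
  23: 23 XOR 20 = 3 < 23 — winning move (to 3).
That gives 1 winning move.

1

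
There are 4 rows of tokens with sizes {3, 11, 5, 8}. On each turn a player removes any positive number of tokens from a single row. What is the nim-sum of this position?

Write each in binary and XOR column by column:
  0011  (3)
  1011  (11)
  0101  (5)
  1000  (8)
  ----
  0101  (5)

5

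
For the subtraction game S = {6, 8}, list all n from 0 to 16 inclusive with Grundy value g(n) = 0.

0, 1, 2, 3, 4, 5, 14, 15, 16

Grundy values for subtraction set {6, 8}:
k:     0  1  2  3  4  5  6  7  8  9 10 11 12 13 14 15 16
g(k):  0  0  0  0  0  0  1  1  1  1  1  1  2  2  0  0  0
The P-positions (g = 0) in 0..16 are 0, 1, 2, 3, 4, 5, 14, 15, 16.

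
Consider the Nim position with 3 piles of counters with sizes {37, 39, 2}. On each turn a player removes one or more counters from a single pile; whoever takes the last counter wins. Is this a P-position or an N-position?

P-position

Compute the nim-sum pairwise:
37 ⊕ 39 = 2
2 ⊕ 2 = 0
The nim-sum is 0, so this is a P-position: the player to move is in a losing position under optimal play.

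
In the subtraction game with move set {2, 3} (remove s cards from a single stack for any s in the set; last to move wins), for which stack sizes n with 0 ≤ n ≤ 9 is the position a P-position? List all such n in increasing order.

Grundy values for subtraction set {2, 3}:
g(0) = mex{} = 0
g(1) = mex{} = 0
g(2) = mex{0} = 1
g(3) = mex{0} = 1
g(4) = mex{0,1} = 2
g(5) = mex{1} = 0
g(6) = mex{1,2} = 0
g(7) = mex{0,2} = 1
g(8) = mex{0} = 1
g(9) = mex{0,1} = 2
The P-positions (g = 0) in 0..9 are 0, 1, 5, 6.

0, 1, 5, 6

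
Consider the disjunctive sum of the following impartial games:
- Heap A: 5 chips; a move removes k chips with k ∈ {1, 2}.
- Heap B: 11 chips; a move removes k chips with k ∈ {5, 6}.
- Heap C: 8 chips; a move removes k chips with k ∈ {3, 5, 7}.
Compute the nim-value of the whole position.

0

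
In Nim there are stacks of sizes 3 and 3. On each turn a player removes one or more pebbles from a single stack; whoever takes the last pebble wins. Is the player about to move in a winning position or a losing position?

Losing position

Nim-sum: 3 ^ 3 = 0.
The nim-sum is 0, so this is a P-position: the player to move is in a losing position under optimal play.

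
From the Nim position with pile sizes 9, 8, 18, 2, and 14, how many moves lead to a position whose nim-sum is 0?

1

Compute the nim-sum pairwise:
9 ^ 8 = 1
1 ^ 18 = 19
19 ^ 2 = 17
17 ^ 14 = 31
The overall nim-sum is X = 31. A pile of size p has a winning move iff p XOR X < p (reduce it to p XOR X).
  9: 9 XOR 31 = 22 ≥ 9 — no move.
  8: 8 XOR 31 = 23 ≥ 8 — no move.
  18: 18 XOR 31 = 13 < 18 — winning move (to 13).
  2: 2 XOR 31 = 29 ≥ 2 — no move.
  14: 14 XOR 31 = 17 ≥ 14 — no move.
That gives 1 winning move.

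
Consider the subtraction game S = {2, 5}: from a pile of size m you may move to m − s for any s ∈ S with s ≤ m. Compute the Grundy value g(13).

1

Grundy values for subtraction set {2, 5}:
g(0) = mex{} = 0
g(1) = mex{} = 0
g(2) = mex{0} = 1
g(3) = mex{0} = 1
g(4) = mex{1} = 0
g(5) = mex{0,1} = 2
g(6) = mex{0} = 1
g(7) = mex{1,2} = 0
g(8) = mex{1} = 0
g(9) = mex{0} = 1
g(10) = mex{0,2} = 1
g(11) = mex{1} = 0
g(12) = mex{0,1} = 2
g(13) = mex{0} = 1
So g(13) = 1.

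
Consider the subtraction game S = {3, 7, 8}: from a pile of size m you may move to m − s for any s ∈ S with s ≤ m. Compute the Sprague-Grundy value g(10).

3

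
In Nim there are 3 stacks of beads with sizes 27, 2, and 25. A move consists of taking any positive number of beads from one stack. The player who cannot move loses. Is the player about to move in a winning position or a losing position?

Write each in binary and XOR column by column:
  11011  (27)
  00010  (2)
  11001  (25)
  -----
  00000  (0)
The nim-sum is 0, so this is a P-position: the player to move is in a losing position under optimal play.

Losing position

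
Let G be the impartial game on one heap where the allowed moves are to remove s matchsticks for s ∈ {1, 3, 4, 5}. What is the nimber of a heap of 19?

Compute g(0), g(1), … for moves {1, 3, 4, 5}:
k:     0  1  2  3  4  5  6  7  8  9 10 11 12 13 14 15 16 17 18 19
g(k):  0  1  0  1  2  3  2  3  0  1  0  1  2  3  2  3  0  1  0  1
So g(19) = 1.

1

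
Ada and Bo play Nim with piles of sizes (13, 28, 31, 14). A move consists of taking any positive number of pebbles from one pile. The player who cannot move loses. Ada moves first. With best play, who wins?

Bo wins

Write each in binary and XOR column by column:
  01101  (13)
  11100  (28)
  11111  (31)
  01110  (14)
  -----
  00000  (0)
The nim-sum is 0, so this is a P-position: the player to move is in a losing position under optimal play; Ada is about to move from it and so loses — Bo wins.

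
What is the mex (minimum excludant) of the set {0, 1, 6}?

2

The values 0, 1 are all present; 2 is the first non-negative integer missing from the set.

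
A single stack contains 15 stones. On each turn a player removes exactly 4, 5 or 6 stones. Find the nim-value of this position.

1

Build the Grundy sequence with g(k) = mex{g(k−s) : s ∈ {4, 5, 6}, s ≤ k}:
k:     0  1  2  3  4  5  6  7  8  9 10 11 12 13 14 15
g(k):  0  0  0  0  1  1  1  1  2  2  0  0  0  0  1  1
So g(15) = 1.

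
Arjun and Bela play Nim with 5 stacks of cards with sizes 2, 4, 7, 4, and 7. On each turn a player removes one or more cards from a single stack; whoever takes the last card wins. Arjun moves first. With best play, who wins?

Nim-sum: 2 XOR 4 XOR 7 XOR 4 XOR 7 = 2.
The nim-sum is 2 ≠ 0, so this is an N-position: the player to move can win; Arjun has a winning move.

Arjun wins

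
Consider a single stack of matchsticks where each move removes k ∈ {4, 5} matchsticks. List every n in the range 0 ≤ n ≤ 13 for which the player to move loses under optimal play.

Compute g(0), g(1), … for moves {4, 5}:
k:     0  1  2  3  4  5  6  7  8  9 10 11 12 13
g(k):  0  0  0  0  1  1  1  1  2  0  0  0  0  1
The P-positions (g = 0) in 0..13 are 0, 1, 2, 3, 9, 10, 11, 12.

0, 1, 2, 3, 9, 10, 11, 12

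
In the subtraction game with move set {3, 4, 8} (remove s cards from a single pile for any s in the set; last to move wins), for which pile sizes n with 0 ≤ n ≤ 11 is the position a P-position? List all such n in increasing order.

Compute g(0), g(1), … for moves {3, 4, 8}:
k:     0  1  2  3  4  5  6  7  8  9 10 11
g(k):  0  0  0  1  1  1  2  0  2  3  1  3
The P-positions (g = 0) in 0..11 are 0, 1, 2, 7.

0, 1, 2, 7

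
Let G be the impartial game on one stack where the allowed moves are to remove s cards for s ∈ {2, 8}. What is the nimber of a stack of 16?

Compute g(0), g(1), … for moves {2, 8}:
k:     0  1  2  3  4  5  6  7  8  9 10 11 12 13 14 15 16
g(k):  0  0  1  1  0  0  1  1  2  2  0  0  1  1  0  0  1
So g(16) = 1.

1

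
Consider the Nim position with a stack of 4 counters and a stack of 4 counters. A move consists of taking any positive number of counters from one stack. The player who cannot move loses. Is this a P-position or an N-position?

P-position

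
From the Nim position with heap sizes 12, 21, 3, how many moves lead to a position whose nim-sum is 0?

1

Nim-sum: 12 ^ 21 ^ 3 = 26.
The overall nim-sum is X = 26. A heap of size p has a winning move iff p XOR X < p (reduce it to p XOR X).
  12: 12 XOR 26 = 22 ≥ 12 — no move.
  21: 21 XOR 26 = 15 < 21 — winning move (to 15).
  3: 3 XOR 26 = 25 ≥ 3 — no move.
That gives 1 winning move.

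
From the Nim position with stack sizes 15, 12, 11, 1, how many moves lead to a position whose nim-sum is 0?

3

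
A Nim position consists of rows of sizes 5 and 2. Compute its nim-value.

Nim-sum: 5 XOR 2 = 7.

7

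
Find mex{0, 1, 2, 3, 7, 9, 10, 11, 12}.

4

The values 0, 1, 2, 3 are all present; 4 is the first non-negative integer missing from the set.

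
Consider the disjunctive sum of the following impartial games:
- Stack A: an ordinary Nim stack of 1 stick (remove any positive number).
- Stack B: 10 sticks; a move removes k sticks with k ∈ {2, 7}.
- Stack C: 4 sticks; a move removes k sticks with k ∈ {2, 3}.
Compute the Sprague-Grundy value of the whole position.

Stack A is a plain Nim stack of size 1, so its Grundy value is 1.
Build the Grundy sequence for stack B with g(k) = mex{g(k−s) : s ∈ {2, 7}, s ≤ k}:
g(0) = mex{} = 0
g(1) = mex{} = 0
g(2) = mex{0} = 1
g(3) = mex{0} = 1
g(4) = mex{1} = 0
g(5) = mex{1} = 0
g(6) = mex{0} = 1
g(7) = mex{0} = 1
g(8) = mex{0,1} = 2
g(9) = mex{1} = 0
g(10) = mex{1,2} = 0
So g(10) = 0.
For stack C, compute g(0), g(1), … with moves {2, 3}:
k:     0  1  2  3  4
g(k):  0  0  1  1  2
So g(4) = 2.
By the Sprague-Grundy theorem, the Grundy value of a sum of independent games is the XOR of the component values.
Combined value = 1 ⊕ 0 ⊕ 2 = 3.

3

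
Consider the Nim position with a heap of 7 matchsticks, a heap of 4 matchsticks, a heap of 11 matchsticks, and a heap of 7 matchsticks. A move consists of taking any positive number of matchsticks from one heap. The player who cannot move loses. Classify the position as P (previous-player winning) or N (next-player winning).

N-position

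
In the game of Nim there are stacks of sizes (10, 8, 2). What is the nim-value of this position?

Compute the nim-sum pairwise:
10 ^ 8 = 2
2 ^ 2 = 0

0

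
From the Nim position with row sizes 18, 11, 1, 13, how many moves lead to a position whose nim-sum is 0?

1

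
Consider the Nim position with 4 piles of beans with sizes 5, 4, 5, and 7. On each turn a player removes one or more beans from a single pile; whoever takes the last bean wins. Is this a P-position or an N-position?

N-position

Nim-sum: 5 XOR 4 XOR 5 XOR 7 = 3.
The nim-sum is 3 ≠ 0, so this is an N-position: the player to move can win.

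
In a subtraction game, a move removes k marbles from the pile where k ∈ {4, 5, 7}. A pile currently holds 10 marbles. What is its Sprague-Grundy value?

Build the Grundy sequence with g(k) = mex{g(k−s) : s ∈ {4, 5, 7}, s ≤ k}:
g(0) = mex{} = 0
g(1) = mex{} = 0
g(2) = mex{} = 0
g(3) = mex{} = 0
g(4) = mex{0} = 1
g(5) = mex{0} = 1
g(6) = mex{0} = 1
g(7) = mex{0} = 1
g(8) = mex{0,1} = 2
g(9) = mex{0,1} = 2
g(10) = mex{0,1} = 2
So g(10) = 2.

2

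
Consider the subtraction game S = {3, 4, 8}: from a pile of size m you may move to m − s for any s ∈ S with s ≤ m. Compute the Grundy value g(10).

Build the Grundy sequence with g(k) = mex{g(k−s) : s ∈ {3, 4, 8}, s ≤ k}:
k:     0  1  2  3  4  5  6  7  8  9 10
g(k):  0  0  0  1  1  1  2  0  2  3  1
So g(10) = 1.

1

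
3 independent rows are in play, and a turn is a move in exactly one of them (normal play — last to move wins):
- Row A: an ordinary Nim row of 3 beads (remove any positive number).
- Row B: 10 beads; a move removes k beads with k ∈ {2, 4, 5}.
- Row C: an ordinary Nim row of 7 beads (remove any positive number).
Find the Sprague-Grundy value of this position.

5

Row A is a plain Nim row of size 3, so its Grundy value is 3.
Build the Grundy sequence for row B with g(k) = mex{g(k−s) : s ∈ {2, 4, 5}, s ≤ k}:
k:     0  1  2  3  4  5  6  7  8  9 10
g(k):  0  0  1  1  2  2  3  0  0  1  1
So g(10) = 1.
Row C is a plain Nim row of size 7, so its Grundy value is 7.
By the Sprague-Grundy theorem, the Grundy value of a sum of independent games is the XOR of the component values.
Combined value = 3 XOR 1 XOR 7 = 5.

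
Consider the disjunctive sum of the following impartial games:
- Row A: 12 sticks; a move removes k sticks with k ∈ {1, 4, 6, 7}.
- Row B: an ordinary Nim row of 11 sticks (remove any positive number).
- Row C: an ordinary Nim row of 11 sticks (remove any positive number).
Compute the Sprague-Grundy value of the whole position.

2

Build the Grundy sequence for row A with g(k) = mex{g(k−s) : s ∈ {1, 4, 6, 7}, s ≤ k}:
k:     0  1  2  3  4  5  6  7  8  9 10 11 12
g(k):  0  1  0  1  2  0  1  2  3  2  0  1  2
So g(12) = 2.
Row B is a plain Nim row of size 11, so its Grundy value is 11.
Row C is a plain Nim row of size 11, so its Grundy value is 11.
The value of a disjunctive sum is the nim-sum of the parts.
Combined value = 2 ⊕ 11 ⊕ 11 = 2.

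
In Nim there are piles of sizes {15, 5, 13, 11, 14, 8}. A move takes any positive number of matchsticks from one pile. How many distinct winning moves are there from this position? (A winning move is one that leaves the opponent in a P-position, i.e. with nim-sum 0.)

Nim-sum: 15 XOR 5 XOR 13 XOR 11 XOR 14 XOR 8 = 10.
The overall nim-sum is X = 10. A pile of size p has a winning move iff p XOR X < p (reduce it to p XOR X).
  15: 15 XOR 10 = 5 < 15 — winning move (to 5).
  5: 5 XOR 10 = 15 ≥ 5 — no move.
  13: 13 XOR 10 = 7 < 13 — winning move (to 7).
  11: 11 XOR 10 = 1 < 11 — winning move (to 1).
  14: 14 XOR 10 = 4 < 14 — winning move (to 4).
  8: 8 XOR 10 = 2 < 8 — winning move (to 2).
That gives 5 winning moves.

5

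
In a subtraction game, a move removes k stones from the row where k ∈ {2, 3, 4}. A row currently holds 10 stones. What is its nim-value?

2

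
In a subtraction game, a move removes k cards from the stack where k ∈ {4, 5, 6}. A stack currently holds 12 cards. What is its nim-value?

0

Grundy values for subtraction set {4, 5, 6}:
k:     0  1  2  3  4  5  6  7  8  9 10 11 12
g(k):  0  0  0  0  1  1  1  1  2  2  0  0  0
So g(12) = 0.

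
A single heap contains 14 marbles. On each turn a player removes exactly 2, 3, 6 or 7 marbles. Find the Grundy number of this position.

0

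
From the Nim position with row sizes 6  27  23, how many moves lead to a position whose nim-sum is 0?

1

Compute the nim-sum pairwise:
6 ^ 27 = 29
29 ^ 23 = 10
The overall nim-sum is X = 10. A row of size p has a winning move iff p XOR X < p (reduce it to p XOR X).
  6: 6 XOR 10 = 12 ≥ 6 — no move.
  27: 27 XOR 10 = 17 < 27 — winning move (to 17).
  23: 23 XOR 10 = 29 ≥ 23 — no move.
That gives 1 winning move.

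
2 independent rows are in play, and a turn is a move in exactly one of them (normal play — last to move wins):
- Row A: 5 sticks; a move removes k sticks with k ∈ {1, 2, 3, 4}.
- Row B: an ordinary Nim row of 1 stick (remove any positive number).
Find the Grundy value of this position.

1

For row A, compute g(0), g(1), … with moves {1, 2, 3, 4}:
k:     0  1  2  3  4  5
g(k):  0  1  2  3  4  0
So g(5) = 0.
Row B is a plain Nim row of size 1, so its Grundy value is 1.
The value of a disjunctive sum is the nim-sum of the parts.
Combined value = 0 ⊕ 1 = 1.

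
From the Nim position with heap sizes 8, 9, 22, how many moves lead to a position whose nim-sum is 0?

1

Nim-sum: 8 XOR 9 XOR 22 = 23.
The overall nim-sum is X = 23. A heap of size p has a winning move iff p XOR X < p (reduce it to p XOR X).
  8: 8 XOR 23 = 31 ≥ 8 — no move.
  9: 9 XOR 23 = 30 ≥ 9 — no move.
  22: 22 XOR 23 = 1 < 22 — winning move (to 1).
That gives 1 winning move.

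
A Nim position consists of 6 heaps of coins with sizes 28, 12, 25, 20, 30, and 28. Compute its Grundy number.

31

Nim-sum: 28 ⊕ 12 ⊕ 25 ⊕ 20 ⊕ 30 ⊕ 28 = 31.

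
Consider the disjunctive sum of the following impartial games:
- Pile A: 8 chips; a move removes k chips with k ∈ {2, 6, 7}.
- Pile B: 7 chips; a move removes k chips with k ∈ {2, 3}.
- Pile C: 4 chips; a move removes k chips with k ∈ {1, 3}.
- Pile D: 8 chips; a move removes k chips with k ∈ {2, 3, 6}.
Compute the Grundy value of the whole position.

Grundy values for pile A (subtraction set {2, 6, 7}):
k:     0  1  2  3  4  5  6  7  8
g(k):  0  0  1  1  0  0  1  1  2
So g(8) = 2.
Grundy values for pile B (subtraction set {2, 3}):
g(0) = mex{} = 0
g(1) = mex{} = 0
g(2) = mex{0} = 1
g(3) = mex{0} = 1
g(4) = mex{0,1} = 2
g(5) = mex{1} = 0
g(6) = mex{1,2} = 0
g(7) = mex{0,2} = 1
So g(7) = 1.
For pile C, compute g(0), g(1), … with moves {1, 3}:
g(0) = mex{} = 0
g(1) = mex{0} = 1
g(2) = mex{1} = 0
g(3) = mex{0} = 1
g(4) = mex{1} = 0
So g(4) = 0.
For pile D, compute g(0), g(1), … with moves {2, 3, 6}:
g(0) = mex{} = 0
g(1) = mex{} = 0
g(2) = mex{0} = 1
g(3) = mex{0} = 1
g(4) = mex{0,1} = 2
g(5) = mex{1} = 0
g(6) = mex{0,1,2} = 3
g(7) = mex{0,2} = 1
g(8) = mex{0,1,3} = 2
So g(8) = 2.
The value of a disjunctive sum is the nim-sum of the parts.
Combined value = 2 ⊕ 1 ⊕ 0 ⊕ 2 = 1.

1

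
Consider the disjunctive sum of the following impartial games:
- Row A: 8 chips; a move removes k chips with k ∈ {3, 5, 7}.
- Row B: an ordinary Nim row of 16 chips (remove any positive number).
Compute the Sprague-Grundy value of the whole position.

For row A, compute g(0), g(1), … with moves {3, 5, 7}:
k:     0  1  2  3  4  5  6  7  8
g(k):  0  0  0  1  1  1  2  2  2
So g(8) = 2.
Row B is a plain Nim row of size 16, so its Grundy value is 16.
By the Sprague-Grundy theorem, the Grundy value of a sum of independent games is the XOR of the component values.
Combined value = 2 XOR 16 = 18.

18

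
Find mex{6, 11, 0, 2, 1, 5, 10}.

The values 0, 1, 2 are all present; 3 is the first non-negative integer missing from the set.

3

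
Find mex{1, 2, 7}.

0

0 is not in the set, so the mex is 0.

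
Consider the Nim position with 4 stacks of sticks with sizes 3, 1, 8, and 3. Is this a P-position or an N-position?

Write each in binary and XOR column by column:
  0011  (3)
  0001  (1)
  1000  (8)
  0011  (3)
  ----
  1001  (9)
The nim-sum is 9 ≠ 0, so this is an N-position: the player to move can win.

N-position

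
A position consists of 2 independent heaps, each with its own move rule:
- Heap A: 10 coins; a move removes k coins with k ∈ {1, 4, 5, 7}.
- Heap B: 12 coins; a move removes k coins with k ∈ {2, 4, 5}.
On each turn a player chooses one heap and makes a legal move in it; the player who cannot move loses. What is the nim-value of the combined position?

Grundy values for heap A (subtraction set {1, 4, 5, 7}):
k:     0  1  2  3  4  5  6  7  8  9 10
g(k):  0  1  0  1  2  3  2  3  0  1  0
So g(10) = 0.
For heap B, compute g(0), g(1), … with moves {2, 4, 5}:
g(0) = mex{} = 0
g(1) = mex{} = 0
g(2) = mex{0} = 1
g(3) = mex{0} = 1
g(4) = mex{0,1} = 2
g(5) = mex{0,1} = 2
g(6) = mex{0,1,2} = 3
g(7) = mex{1,2} = 0
g(8) = mex{1,2,3} = 0
g(9) = mex{0,2} = 1
g(10) = mex{0,2,3} = 1
g(11) = mex{0,1,3} = 2
g(12) = mex{0,1} = 2
So g(12) = 2.
The value of a disjunctive sum is the nim-sum of the parts.
Combined value = 0 ⊕ 2 = 2.

2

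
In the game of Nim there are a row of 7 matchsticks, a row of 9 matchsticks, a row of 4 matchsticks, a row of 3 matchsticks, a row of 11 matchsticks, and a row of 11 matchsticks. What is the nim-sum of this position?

Write each in binary and XOR column by column:
  0111  (7)
  1001  (9)
  0100  (4)
  0011  (3)
  1011  (11)
  1011  (11)
  ----
  1001  (9)

9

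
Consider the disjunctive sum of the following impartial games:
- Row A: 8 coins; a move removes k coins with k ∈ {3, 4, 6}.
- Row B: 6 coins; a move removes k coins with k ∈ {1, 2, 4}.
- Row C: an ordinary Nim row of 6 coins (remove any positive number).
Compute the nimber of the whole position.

Grundy values for row A (subtraction set {3, 4, 6}):
k:     0  1  2  3  4  5  6  7  8
g(k):  0  0  0  1  1  1  2  2  2
So g(8) = 2.
Grundy values for row B (subtraction set {1, 2, 4}):
k:     0  1  2  3  4  5  6
g(k):  0  1  2  0  1  2  0
So g(6) = 0.
Row C is a plain Nim row of size 6, so its Grundy value is 6.
The value of a disjunctive sum is the nim-sum of the parts.
Combined value = 2 XOR 0 XOR 6 = 4.

4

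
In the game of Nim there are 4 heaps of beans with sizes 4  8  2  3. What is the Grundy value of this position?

Bitwise XOR of the heap sizes:
  0100  (4)
  1000  (8)
  0010  (2)
  0011  (3)
  ----
  1101  (13)

13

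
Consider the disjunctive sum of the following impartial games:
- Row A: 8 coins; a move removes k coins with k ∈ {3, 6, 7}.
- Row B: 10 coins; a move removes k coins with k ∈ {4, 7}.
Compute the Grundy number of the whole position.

Grundy values for row A (subtraction set {3, 6, 7}):
k:     0  1  2  3  4  5  6  7  8
g(k):  0  0  0  1  1  1  2  2  2
So g(8) = 2.
Build the Grundy sequence for row B with g(k) = mex{g(k−s) : s ∈ {4, 7}, s ≤ k}:
g(0) = mex{} = 0
g(1) = mex{} = 0
g(2) = mex{} = 0
g(3) = mex{} = 0
g(4) = mex{0} = 1
g(5) = mex{0} = 1
g(6) = mex{0} = 1
g(7) = mex{0} = 1
g(8) = mex{0,1} = 2
g(9) = mex{0,1} = 2
g(10) = mex{0,1} = 2
So g(10) = 2.
By the Sprague-Grundy theorem, the Grundy value of a sum of independent games is the XOR of the component values.
Combined value = 2 ⊕ 2 = 0.

0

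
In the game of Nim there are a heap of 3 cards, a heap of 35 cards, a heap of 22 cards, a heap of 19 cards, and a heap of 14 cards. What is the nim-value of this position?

Bitwise XOR of the heap sizes:
  000011  (3)
  100011  (35)
  010110  (22)
  010011  (19)
  001110  (14)
  ------
  101011  (43)

43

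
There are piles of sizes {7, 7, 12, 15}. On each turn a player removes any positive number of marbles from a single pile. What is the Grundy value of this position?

3

Write each in binary and XOR column by column:
  0111  (7)
  0111  (7)
  1100  (12)
  1111  (15)
  ----
  0011  (3)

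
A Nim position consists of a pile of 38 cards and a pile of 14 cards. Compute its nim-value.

Nim-sum: 38 XOR 14 = 40.

40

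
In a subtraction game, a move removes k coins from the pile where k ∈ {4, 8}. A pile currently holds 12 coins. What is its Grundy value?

0

Build the Grundy sequence with g(k) = mex{g(k−s) : s ∈ {4, 8}, s ≤ k}:
k:     0  1  2  3  4  5  6  7  8  9 10 11 12
g(k):  0  0  0  0  1  1  1  1  2  2  2  2  0
So g(12) = 0.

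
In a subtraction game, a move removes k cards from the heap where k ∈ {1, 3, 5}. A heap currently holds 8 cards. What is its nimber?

0

Build the Grundy sequence with g(k) = mex{g(k−s) : s ∈ {1, 3, 5}, s ≤ k}:
k:     0  1  2  3  4  5  6  7  8
g(k):  0  1  0  1  0  1  0  1  0
So g(8) = 0.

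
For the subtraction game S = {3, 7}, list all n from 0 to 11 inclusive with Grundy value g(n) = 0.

0, 1, 2, 6, 10, 11

Grundy values for subtraction set {3, 7}:
g(0) = mex{} = 0
g(1) = mex{} = 0
g(2) = mex{} = 0
g(3) = mex{0} = 1
g(4) = mex{0} = 1
g(5) = mex{0} = 1
g(6) = mex{1} = 0
g(7) = mex{0,1} = 2
g(8) = mex{0,1} = 2
g(9) = mex{0} = 1
g(10) = mex{1,2} = 0
g(11) = mex{1,2} = 0
The P-positions (g = 0) in 0..11 are 0, 1, 2, 6, 10, 11.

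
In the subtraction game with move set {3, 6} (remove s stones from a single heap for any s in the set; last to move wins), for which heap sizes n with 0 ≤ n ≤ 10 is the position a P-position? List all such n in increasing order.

0, 1, 2, 9, 10

Build the Grundy sequence with g(k) = mex{g(k−s) : s ∈ {3, 6}, s ≤ k}:
g(0) = mex{} = 0
g(1) = mex{} = 0
g(2) = mex{} = 0
g(3) = mex{0} = 1
g(4) = mex{0} = 1
g(5) = mex{0} = 1
g(6) = mex{0,1} = 2
g(7) = mex{0,1} = 2
g(8) = mex{0,1} = 2
g(9) = mex{1,2} = 0
g(10) = mex{1,2} = 0
The P-positions (g = 0) in 0..10 are 0, 1, 2, 9, 10.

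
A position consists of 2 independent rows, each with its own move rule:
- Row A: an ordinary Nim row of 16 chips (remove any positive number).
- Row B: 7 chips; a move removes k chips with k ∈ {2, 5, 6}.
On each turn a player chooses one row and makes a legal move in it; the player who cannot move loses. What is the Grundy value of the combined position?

Row A is a plain Nim row of size 16, so its Grundy value is 16.
Grundy values for row B (subtraction set {2, 5, 6}):
k:     0  1  2  3  4  5  6  7
g(k):  0  0  1  1  0  2  1  3
So g(7) = 3.
The value of a disjunctive sum is the nim-sum of the parts.
Combined value = 16 XOR 3 = 19.

19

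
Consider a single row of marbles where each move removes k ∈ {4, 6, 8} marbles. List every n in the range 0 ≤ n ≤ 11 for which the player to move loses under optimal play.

Build the Grundy sequence with g(k) = mex{g(k−s) : s ∈ {4, 6, 8}, s ≤ k}:
k:     0  1  2  3  4  5  6  7  8  9 10 11
g(k):  0  0  0  0  1  1  1  1  2  2  2  2
The P-positions (g = 0) in 0..11 are 0, 1, 2, 3.

0, 1, 2, 3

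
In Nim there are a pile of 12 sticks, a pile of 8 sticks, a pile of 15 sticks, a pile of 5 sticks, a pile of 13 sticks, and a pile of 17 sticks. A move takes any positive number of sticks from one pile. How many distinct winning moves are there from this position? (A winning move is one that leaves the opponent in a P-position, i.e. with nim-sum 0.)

1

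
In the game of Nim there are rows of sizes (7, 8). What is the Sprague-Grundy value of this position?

15

Compute the nim-sum pairwise:
7 ^ 8 = 15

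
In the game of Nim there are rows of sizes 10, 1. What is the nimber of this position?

Nim-sum: 10 ⊕ 1 = 11.

11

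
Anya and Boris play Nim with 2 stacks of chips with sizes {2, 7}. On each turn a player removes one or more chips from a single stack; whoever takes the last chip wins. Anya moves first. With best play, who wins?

Anya wins

Bitwise XOR of the heap sizes:
  010  (2)
  111  (7)
  ---
  101  (5)
The nim-sum is 5 ≠ 0, so this is an N-position: the player to move can win; Anya has a winning move.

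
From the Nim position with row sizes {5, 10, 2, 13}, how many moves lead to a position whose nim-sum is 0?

0

Bitwise XOR of the heap sizes:
  0101  (5)
  1010  (10)
  0010  (2)
  1101  (13)
  ----
  0000  (0)
The nim-sum is already 0, so every move leaves a nonzero nim-sum — there are no winning moves.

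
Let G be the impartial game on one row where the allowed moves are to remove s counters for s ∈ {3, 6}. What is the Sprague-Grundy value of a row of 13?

1

Grundy values for subtraction set {3, 6}:
g(0) = mex{} = 0
g(1) = mex{} = 0
g(2) = mex{} = 0
g(3) = mex{0} = 1
g(4) = mex{0} = 1
g(5) = mex{0} = 1
g(6) = mex{0,1} = 2
g(7) = mex{0,1} = 2
g(8) = mex{0,1} = 2
g(9) = mex{1,2} = 0
g(10) = mex{1,2} = 0
g(11) = mex{1,2} = 0
g(12) = mex{0,2} = 1
g(13) = mex{0,2} = 1
So g(13) = 1.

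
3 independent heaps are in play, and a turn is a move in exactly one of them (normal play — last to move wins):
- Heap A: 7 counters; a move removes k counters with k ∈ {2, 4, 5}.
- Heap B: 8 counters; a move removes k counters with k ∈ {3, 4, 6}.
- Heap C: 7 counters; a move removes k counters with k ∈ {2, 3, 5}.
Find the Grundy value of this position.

2

For heap A, compute g(0), g(1), … with moves {2, 4, 5}:
k:     0  1  2  3  4  5  6  7
g(k):  0  0  1  1  2  2  3  0
So g(7) = 0.
For heap B, compute g(0), g(1), … with moves {3, 4, 6}:
k:     0  1  2  3  4  5  6  7  8
g(k):  0  0  0  1  1  1  2  2  2
So g(8) = 2.
For heap C, compute g(0), g(1), … with moves {2, 3, 5}:
g(0) = mex{} = 0
g(1) = mex{} = 0
g(2) = mex{0} = 1
g(3) = mex{0} = 1
g(4) = mex{0,1} = 2
g(5) = mex{0,1} = 2
g(6) = mex{0,1,2} = 3
g(7) = mex{1,2} = 0
So g(7) = 0.
By the Sprague-Grundy theorem, the Grundy value of a sum of independent games is the XOR of the component values.
Combined value = 0 ⊕ 2 ⊕ 0 = 2.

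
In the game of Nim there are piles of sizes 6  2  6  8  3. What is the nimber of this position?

9

Compute the nim-sum pairwise:
6 ^ 2 = 4
4 ^ 6 = 2
2 ^ 8 = 10
10 ^ 3 = 9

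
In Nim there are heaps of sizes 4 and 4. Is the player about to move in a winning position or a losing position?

Losing position

Write each in binary and XOR column by column:
  100  (4)
  100  (4)
  ---
  000  (0)
The nim-sum is 0, so this is a P-position: the player to move is in a losing position under optimal play.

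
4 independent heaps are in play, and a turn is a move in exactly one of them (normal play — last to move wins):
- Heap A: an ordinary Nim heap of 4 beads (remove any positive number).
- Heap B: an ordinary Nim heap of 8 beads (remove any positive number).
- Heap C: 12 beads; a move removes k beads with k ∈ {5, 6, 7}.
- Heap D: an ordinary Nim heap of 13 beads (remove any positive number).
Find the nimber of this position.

1

Heap A is a plain Nim heap of size 4, so its Grundy value is 4.
Heap B is a plain Nim heap of size 8, so its Grundy value is 8.
For heap C, compute g(0), g(1), … with moves {5, 6, 7}:
g(0) = mex{} = 0
g(1) = mex{} = 0
g(2) = mex{} = 0
g(3) = mex{} = 0
g(4) = mex{} = 0
g(5) = mex{0} = 1
g(6) = mex{0} = 1
g(7) = mex{0} = 1
g(8) = mex{0} = 1
g(9) = mex{0} = 1
g(10) = mex{0,1} = 2
g(11) = mex{0,1} = 2
g(12) = mex{1} = 0
So g(12) = 0.
Heap D is a plain Nim heap of size 13, so its Grundy value is 13.
The value of a disjunctive sum is the nim-sum of the parts.
Combined value = 4 ⊕ 8 ⊕ 0 ⊕ 13 = 1.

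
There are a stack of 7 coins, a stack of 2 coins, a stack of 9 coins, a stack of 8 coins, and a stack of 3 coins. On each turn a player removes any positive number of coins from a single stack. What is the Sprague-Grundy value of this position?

Compute the nim-sum pairwise:
7 XOR 2 = 5
5 XOR 9 = 12
12 XOR 8 = 4
4 XOR 3 = 7

7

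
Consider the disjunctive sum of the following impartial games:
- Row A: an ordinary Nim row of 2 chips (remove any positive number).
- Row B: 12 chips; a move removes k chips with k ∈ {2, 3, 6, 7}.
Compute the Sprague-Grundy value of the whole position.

3

Row A is a plain Nim row of size 2, so its Grundy value is 2.
Grundy values for row B (subtraction set {2, 3, 6, 7}):
k:     0  1  2  3  4  5  6  7  8  9 10 11 12
g(k):  0  0  1  1  2  0  3  1  2  0  0  1  1
So g(12) = 1.
By the Sprague-Grundy theorem, the Grundy value of a sum of independent games is the XOR of the component values.
Combined value = 2 ⊕ 1 = 3.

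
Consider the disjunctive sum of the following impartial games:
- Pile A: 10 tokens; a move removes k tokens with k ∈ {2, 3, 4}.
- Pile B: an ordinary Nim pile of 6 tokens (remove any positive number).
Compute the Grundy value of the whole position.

For pile A, compute g(0), g(1), … with moves {2, 3, 4}:
g(0) = mex{} = 0
g(1) = mex{} = 0
g(2) = mex{0} = 1
g(3) = mex{0} = 1
g(4) = mex{0,1} = 2
g(5) = mex{0,1} = 2
g(6) = mex{1,2} = 0
g(7) = mex{1,2} = 0
g(8) = mex{0,2} = 1
g(9) = mex{0,2} = 1
g(10) = mex{0,1} = 2
So g(10) = 2.
Pile B is a plain Nim pile of size 6, so its Grundy value is 6.
The value of a disjunctive sum is the nim-sum of the parts.
Combined value = 2 XOR 6 = 4.

4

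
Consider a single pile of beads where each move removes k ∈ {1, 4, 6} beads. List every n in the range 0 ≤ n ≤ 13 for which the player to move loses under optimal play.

0, 2, 5, 7, 10, 12

Build the Grundy sequence with g(k) = mex{g(k−s) : s ∈ {1, 4, 6}, s ≤ k}:
k:     0  1  2  3  4  5  6  7  8  9 10 11 12 13
g(k):  0  1  0  1  2  0  1  0  1  2  0  1  0  1
The P-positions (g = 0) in 0..13 are 0, 2, 5, 7, 10, 12.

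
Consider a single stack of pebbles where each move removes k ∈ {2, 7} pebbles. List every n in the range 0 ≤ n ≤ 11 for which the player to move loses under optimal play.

0, 1, 4, 5, 9, 10

Grundy values for subtraction set {2, 7}:
g(0) = mex{} = 0
g(1) = mex{} = 0
g(2) = mex{0} = 1
g(3) = mex{0} = 1
g(4) = mex{1} = 0
g(5) = mex{1} = 0
g(6) = mex{0} = 1
g(7) = mex{0} = 1
g(8) = mex{0,1} = 2
g(9) = mex{1} = 0
g(10) = mex{1,2} = 0
g(11) = mex{0} = 1
The P-positions (g = 0) in 0..11 are 0, 1, 4, 5, 9, 10.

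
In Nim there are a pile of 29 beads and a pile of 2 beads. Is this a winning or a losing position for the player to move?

Compute the nim-sum pairwise:
29 ^ 2 = 31
The nim-sum is 31 ≠ 0, so this is an N-position: the player to move can win.

Winning position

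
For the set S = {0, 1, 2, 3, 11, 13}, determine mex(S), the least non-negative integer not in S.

4

The values 0, 1, 2, 3 are all present; 4 is the first non-negative integer missing from the set.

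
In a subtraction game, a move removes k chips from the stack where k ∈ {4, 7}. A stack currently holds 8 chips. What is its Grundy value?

Build the Grundy sequence with g(k) = mex{g(k−s) : s ∈ {4, 7}, s ≤ k}:
g(0) = mex{} = 0
g(1) = mex{} = 0
g(2) = mex{} = 0
g(3) = mex{} = 0
g(4) = mex{0} = 1
g(5) = mex{0} = 1
g(6) = mex{0} = 1
g(7) = mex{0} = 1
g(8) = mex{0,1} = 2
So g(8) = 2.

2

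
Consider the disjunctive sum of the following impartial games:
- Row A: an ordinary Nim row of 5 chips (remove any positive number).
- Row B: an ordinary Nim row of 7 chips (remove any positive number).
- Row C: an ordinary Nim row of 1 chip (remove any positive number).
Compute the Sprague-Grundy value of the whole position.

3

Row A is a plain Nim row of size 5, so its Grundy value is 5.
Row B is a plain Nim row of size 7, so its Grundy value is 7.
Row C is a plain Nim row of size 1, so its Grundy value is 1.
By the Sprague-Grundy theorem, the Grundy value of a sum of independent games is the XOR of the component values.
Combined value = 5 ⊕ 7 ⊕ 1 = 3.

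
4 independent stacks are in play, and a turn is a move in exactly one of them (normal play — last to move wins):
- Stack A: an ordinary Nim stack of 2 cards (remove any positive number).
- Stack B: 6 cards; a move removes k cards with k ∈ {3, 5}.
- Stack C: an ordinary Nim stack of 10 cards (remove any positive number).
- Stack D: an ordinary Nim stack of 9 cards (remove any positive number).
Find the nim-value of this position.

3

Stack A is a plain Nim stack of size 2, so its Grundy value is 2.
Build the Grundy sequence for stack B with g(k) = mex{g(k−s) : s ∈ {3, 5}, s ≤ k}:
k:     0  1  2  3  4  5  6
g(k):  0  0  0  1  1  1  2
So g(6) = 2.
Stack C is a plain Nim stack of size 10, so its Grundy value is 10.
Stack D is a plain Nim stack of size 9, so its Grundy value is 9.
By the Sprague-Grundy theorem, the Grundy value of a sum of independent games is the XOR of the component values.
Combined value = 2 XOR 2 XOR 10 XOR 9 = 3.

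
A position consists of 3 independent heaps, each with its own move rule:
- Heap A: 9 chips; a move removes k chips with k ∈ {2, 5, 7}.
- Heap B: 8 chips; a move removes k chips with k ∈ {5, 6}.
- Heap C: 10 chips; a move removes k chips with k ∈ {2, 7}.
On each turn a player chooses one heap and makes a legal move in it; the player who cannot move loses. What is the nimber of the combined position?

3

Build the Grundy sequence for heap A with g(k) = mex{g(k−s) : s ∈ {2, 5, 7}, s ≤ k}:
g(0) = mex{} = 0
g(1) = mex{} = 0
g(2) = mex{0} = 1
g(3) = mex{0} = 1
g(4) = mex{1} = 0
g(5) = mex{0,1} = 2
g(6) = mex{0} = 1
g(7) = mex{0,1,2} = 3
g(8) = mex{0,1} = 2
g(9) = mex{0,1,3} = 2
So g(9) = 2.
Build the Grundy sequence for heap B with g(k) = mex{g(k−s) : s ∈ {5, 6}, s ≤ k}:
g(0) = mex{} = 0
g(1) = mex{} = 0
g(2) = mex{} = 0
g(3) = mex{} = 0
g(4) = mex{} = 0
g(5) = mex{0} = 1
g(6) = mex{0} = 1
g(7) = mex{0} = 1
g(8) = mex{0} = 1
So g(8) = 1.
Build the Grundy sequence for heap C with g(k) = mex{g(k−s) : s ∈ {2, 7}, s ≤ k}:
k:     0  1  2  3  4  5  6  7  8  9 10
g(k):  0  0  1  1  0  0  1  1  2  0  0
So g(10) = 0.
The value of a disjunctive sum is the nim-sum of the parts.
Combined value = 2 ⊕ 1 ⊕ 0 = 3.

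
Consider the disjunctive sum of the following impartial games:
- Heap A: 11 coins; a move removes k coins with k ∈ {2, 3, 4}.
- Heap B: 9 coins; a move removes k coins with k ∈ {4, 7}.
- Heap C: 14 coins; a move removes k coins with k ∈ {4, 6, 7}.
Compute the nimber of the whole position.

Build the Grundy sequence for heap A with g(k) = mex{g(k−s) : s ∈ {2, 3, 4}, s ≤ k}:
k:     0  1  2  3  4  5  6  7  8  9 10 11
g(k):  0  0  1  1  2  2  0  0  1  1  2  2
So g(11) = 2.
Build the Grundy sequence for heap B with g(k) = mex{g(k−s) : s ∈ {4, 7}, s ≤ k}:
k:     0  1  2  3  4  5  6  7  8  9
g(k):  0  0  0  0  1  1  1  1  2  2
So g(9) = 2.
For heap C, compute g(0), g(1), … with moves {4, 6, 7}:
g(0) = mex{} = 0
g(1) = mex{} = 0
g(2) = mex{} = 0
g(3) = mex{} = 0
g(4) = mex{0} = 1
g(5) = mex{0} = 1
g(6) = mex{0} = 1
g(7) = mex{0} = 1
g(8) = mex{0,1} = 2
g(9) = mex{0,1} = 2
g(10) = mex{0,1} = 2
g(11) = mex{1} = 0
g(12) = mex{1,2} = 0
g(13) = mex{1,2} = 0
g(14) = mex{1,2} = 0
So g(14) = 0.
The value of a disjunctive sum is the nim-sum of the parts.
Combined value = 2 ⊕ 2 ⊕ 0 = 0.

0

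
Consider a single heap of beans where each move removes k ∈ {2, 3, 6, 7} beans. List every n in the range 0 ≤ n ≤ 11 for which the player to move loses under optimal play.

0, 1, 5, 9, 10

Grundy values for subtraction set {2, 3, 6, 7}:
g(0) = mex{} = 0
g(1) = mex{} = 0
g(2) = mex{0} = 1
g(3) = mex{0} = 1
g(4) = mex{0,1} = 2
g(5) = mex{1} = 0
g(6) = mex{0,1,2} = 3
g(7) = mex{0,2} = 1
g(8) = mex{0,1,3} = 2
g(9) = mex{1,3} = 0
g(10) = mex{1,2} = 0
g(11) = mex{0,2} = 1
The P-positions (g = 0) in 0..11 are 0, 1, 5, 9, 10.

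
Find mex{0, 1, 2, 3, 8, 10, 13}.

4

The values 0, 1, 2, 3 are all present; 4 is the first non-negative integer missing from the set.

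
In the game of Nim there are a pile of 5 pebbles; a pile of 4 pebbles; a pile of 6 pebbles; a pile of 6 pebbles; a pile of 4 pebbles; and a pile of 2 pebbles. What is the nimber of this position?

7

In binary:
  101  (5)
  100  (4)
  110  (6)
  110  (6)
  100  (4)
  010  (2)
  ---
  111  (7)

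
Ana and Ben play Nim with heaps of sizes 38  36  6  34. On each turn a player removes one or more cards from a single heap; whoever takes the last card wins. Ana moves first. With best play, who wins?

Ana wins

Bitwise XOR of the heap sizes:
  100110  (38)
  100100  (36)
  000110  (6)
  100010  (34)
  ------
  100110  (38)
The nim-sum is 38 ≠ 0, so this is an N-position: the player to move can win; Ana has a winning move.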